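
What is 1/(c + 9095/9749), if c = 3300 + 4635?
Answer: 9749/77367410 ≈ 0.00012601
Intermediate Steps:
c = 7935
1/(c + 9095/9749) = 1/(7935 + 9095/9749) = 1/(77367410/9749) = 9749/77367410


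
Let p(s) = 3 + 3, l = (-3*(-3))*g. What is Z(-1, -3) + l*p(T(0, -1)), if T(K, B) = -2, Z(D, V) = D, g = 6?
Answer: 323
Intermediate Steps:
l = 54 (l = -3*(-3)*6 = 9*6 = 54)
p(s) = 6
Z(-1, -3) + l*p(T(0, -1)) = -1 + 54*6 = -1 + 324 = 323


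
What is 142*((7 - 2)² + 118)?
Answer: 20306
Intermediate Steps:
142*((7 - 2)² + 118) = 142*(5² + 118) = 142*(25 + 118) = 142*143 = 20306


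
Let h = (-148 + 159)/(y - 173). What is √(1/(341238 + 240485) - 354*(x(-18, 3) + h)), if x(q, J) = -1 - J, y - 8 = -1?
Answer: 2*√838933643376240893/48283009 ≈ 37.940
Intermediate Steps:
y = 7 (y = 8 - 1 = 7)
h = -11/166 (h = (-148 + 159)/(7 - 173) = 11/(-166) = 11*(-1/166) = -11/166 ≈ -0.066265)
√(1/(341238 + 240485) - 354*(x(-18, 3) + h)) = √(1/(341238 + 240485) - 354*((-1 - 1*3) - 11/166)) = √(1/581723 - 354*((-1 - 3) - 11/166)) = √(1/581723 - 354*(-4 - 11/166)) = √(1/581723 - 354*(-675/166)) = √(1/581723 + 119475/83) = √(69501355508/48283009) = 2*√838933643376240893/48283009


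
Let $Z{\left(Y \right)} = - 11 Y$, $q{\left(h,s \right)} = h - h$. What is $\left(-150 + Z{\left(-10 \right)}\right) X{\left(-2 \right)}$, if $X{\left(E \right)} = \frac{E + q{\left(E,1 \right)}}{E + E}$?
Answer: $-20$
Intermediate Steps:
$q{\left(h,s \right)} = 0$
$X{\left(E \right)} = \frac{1}{2}$ ($X{\left(E \right)} = \frac{E + 0}{E + E} = \frac{E}{2 E} = E \frac{1}{2 E} = \frac{1}{2}$)
$\left(-150 + Z{\left(-10 \right)}\right) X{\left(-2 \right)} = \left(-150 - -110\right) \frac{1}{2} = \left(-150 + 110\right) \frac{1}{2} = \left(-40\right) \frac{1}{2} = -20$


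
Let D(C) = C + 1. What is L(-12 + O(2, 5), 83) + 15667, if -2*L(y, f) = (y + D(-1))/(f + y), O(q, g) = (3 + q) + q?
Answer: 2444057/156 ≈ 15667.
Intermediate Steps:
O(q, g) = 3 + 2*q
D(C) = 1 + C
L(y, f) = -y/(2*(f + y)) (L(y, f) = -(y + (1 - 1))/(2*(f + y)) = -(y + 0)/(2*(f + y)) = -y/(2*(f + y)))
L(-12 + O(2, 5), 83) + 15667 = -(-12 + (3 + 2*2))/(2*83 + 2*(-12 + (3 + 2*2))) + 15667 = -(-12 + (3 + 4))/(166 + 2*(-12 + (3 + 4))) + 15667 = -(-12 + 7)/(166 + 2*(-12 + 7)) + 15667 = -1*(-5)/(166 + 2*(-5)) + 15667 = -1*(-5)/(166 - 10) + 15667 = -1*(-5)/156 + 15667 = -1*(-5)*1/156 + 15667 = 5/156 + 15667 = 2444057/156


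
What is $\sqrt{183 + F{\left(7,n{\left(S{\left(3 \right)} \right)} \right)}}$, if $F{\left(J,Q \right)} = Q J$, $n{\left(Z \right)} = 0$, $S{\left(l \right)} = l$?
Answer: $\sqrt{183} \approx 13.528$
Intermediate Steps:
$F{\left(J,Q \right)} = J Q$
$\sqrt{183 + F{\left(7,n{\left(S{\left(3 \right)} \right)} \right)}} = \sqrt{183 + 7 \cdot 0} = \sqrt{183 + 0} = \sqrt{183}$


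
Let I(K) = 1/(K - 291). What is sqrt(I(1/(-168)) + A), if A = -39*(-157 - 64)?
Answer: 3*sqrt(2288951055483)/48889 ≈ 92.839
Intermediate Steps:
A = 8619 (A = -39*(-221) = 8619)
I(K) = 1/(-291 + K)
sqrt(I(1/(-168)) + A) = sqrt(1/(-291 + 1/(-168)) + 8619) = sqrt(1/(-291 - 1/168) + 8619) = sqrt(1/(-48889/168) + 8619) = sqrt(-168/48889 + 8619) = sqrt(421374123/48889) = 3*sqrt(2288951055483)/48889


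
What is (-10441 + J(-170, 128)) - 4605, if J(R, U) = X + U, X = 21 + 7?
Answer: -14890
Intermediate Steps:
X = 28
J(R, U) = 28 + U
(-10441 + J(-170, 128)) - 4605 = (-10441 + (28 + 128)) - 4605 = (-10441 + 156) - 4605 = -10285 - 4605 = -14890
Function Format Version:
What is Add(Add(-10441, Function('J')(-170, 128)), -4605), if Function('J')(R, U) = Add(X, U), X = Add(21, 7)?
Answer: -14890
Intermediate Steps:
X = 28
Function('J')(R, U) = Add(28, U)
Add(Add(-10441, Function('J')(-170, 128)), -4605) = Add(Add(-10441, Add(28, 128)), -4605) = Add(Add(-10441, 156), -4605) = Add(-10285, -4605) = -14890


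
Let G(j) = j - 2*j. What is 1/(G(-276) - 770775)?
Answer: -1/770499 ≈ -1.2979e-6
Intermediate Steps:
G(j) = -j
1/(G(-276) - 770775) = 1/(-1*(-276) - 770775) = 1/(276 - 770775) = 1/(-770499) = -1/770499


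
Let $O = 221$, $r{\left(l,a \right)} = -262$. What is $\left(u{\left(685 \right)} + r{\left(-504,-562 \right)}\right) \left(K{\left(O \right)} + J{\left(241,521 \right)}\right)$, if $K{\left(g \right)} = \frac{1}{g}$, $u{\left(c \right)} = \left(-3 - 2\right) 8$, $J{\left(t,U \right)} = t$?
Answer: $- \frac{16085124}{221} \approx -72783.0$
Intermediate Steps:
$u{\left(c \right)} = -40$ ($u{\left(c \right)} = \left(-5\right) 8 = -40$)
$\left(u{\left(685 \right)} + r{\left(-504,-562 \right)}\right) \left(K{\left(O \right)} + J{\left(241,521 \right)}\right) = \left(-40 - 262\right) \left(\frac{1}{221} + 241\right) = - 302 \left(\frac{1}{221} + 241\right) = \left(-302\right) \frac{53262}{221} = - \frac{16085124}{221}$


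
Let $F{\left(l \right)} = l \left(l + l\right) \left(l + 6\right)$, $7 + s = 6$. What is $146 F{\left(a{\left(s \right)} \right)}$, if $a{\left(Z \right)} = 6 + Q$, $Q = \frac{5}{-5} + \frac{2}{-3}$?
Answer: $\frac{1529788}{27} \approx 56659.0$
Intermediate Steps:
$s = -1$ ($s = -7 + 6 = -1$)
$Q = - \frac{5}{3}$ ($Q = 5 \left(- \frac{1}{5}\right) + 2 \left(- \frac{1}{3}\right) = -1 - \frac{2}{3} = - \frac{5}{3} \approx -1.6667$)
$a{\left(Z \right)} = \frac{13}{3}$ ($a{\left(Z \right)} = 6 - \frac{5}{3} = \frac{13}{3}$)
$F{\left(l \right)} = 2 l^{2} \left(6 + l\right)$ ($F{\left(l \right)} = l 2 l \left(6 + l\right) = 2 l^{2} \left(6 + l\right)$)
$146 F{\left(a{\left(s \right)} \right)} = 146 \cdot 2 \left(\frac{13}{3}\right)^{2} \left(6 + \frac{13}{3}\right) = 146 \cdot 2 \cdot \frac{169}{9} \cdot \frac{31}{3} = 146 \cdot \frac{10478}{27} = \frac{1529788}{27}$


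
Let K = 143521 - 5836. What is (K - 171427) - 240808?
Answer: -274550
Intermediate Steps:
K = 137685
(K - 171427) - 240808 = (137685 - 171427) - 240808 = -33742 - 240808 = -274550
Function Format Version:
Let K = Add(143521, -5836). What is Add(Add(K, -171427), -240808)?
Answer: -274550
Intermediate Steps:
K = 137685
Add(Add(K, -171427), -240808) = Add(Add(137685, -171427), -240808) = Add(-33742, -240808) = -274550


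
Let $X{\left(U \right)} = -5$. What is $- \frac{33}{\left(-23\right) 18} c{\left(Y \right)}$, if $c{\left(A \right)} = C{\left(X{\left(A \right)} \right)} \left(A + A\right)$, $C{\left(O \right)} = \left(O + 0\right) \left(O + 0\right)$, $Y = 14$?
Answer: $\frac{3850}{69} \approx 55.797$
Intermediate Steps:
$C{\left(O \right)} = O^{2}$ ($C{\left(O \right)} = O O = O^{2}$)
$c{\left(A \right)} = 50 A$ ($c{\left(A \right)} = \left(-5\right)^{2} \left(A + A\right) = 25 \cdot 2 A = 50 A$)
$- \frac{33}{\left(-23\right) 18} c{\left(Y \right)} = - \frac{33}{\left(-23\right) 18} \cdot 50 \cdot 14 = - \frac{33}{-414} \cdot 700 = \left(-33\right) \left(- \frac{1}{414}\right) 700 = \frac{11}{138} \cdot 700 = \frac{3850}{69}$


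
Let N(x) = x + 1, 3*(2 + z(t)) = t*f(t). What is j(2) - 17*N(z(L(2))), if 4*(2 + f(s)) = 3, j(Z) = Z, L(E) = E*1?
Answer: 199/6 ≈ 33.167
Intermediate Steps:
L(E) = E
f(s) = -5/4 (f(s) = -2 + (¼)*3 = -2 + ¾ = -5/4)
z(t) = -2 - 5*t/12 (z(t) = -2 + (t*(-5/4))/3 = -2 + (-5*t/4)/3 = -2 - 5*t/12)
N(x) = 1 + x
j(2) - 17*N(z(L(2))) = 2 - 17*(1 + (-2 - 5/12*2)) = 2 - 17*(1 + (-2 - ⅚)) = 2 - 17*(1 - 17/6) = 2 - 17*(-11/6) = 2 + 187/6 = 199/6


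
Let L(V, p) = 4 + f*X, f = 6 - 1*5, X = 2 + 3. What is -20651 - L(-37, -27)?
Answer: -20660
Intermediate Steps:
X = 5
f = 1 (f = 6 - 5 = 1)
L(V, p) = 9 (L(V, p) = 4 + 1*5 = 4 + 5 = 9)
-20651 - L(-37, -27) = -20651 - 1*9 = -20651 - 9 = -20660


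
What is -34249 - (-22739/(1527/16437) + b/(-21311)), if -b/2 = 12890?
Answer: 2283550886620/10847299 ≈ 2.1052e+5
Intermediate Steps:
b = -25780 (b = -2*12890 = -25780)
-34249 - (-22739/(1527/16437) + b/(-21311)) = -34249 - (-22739/(1527/16437) - 25780/(-21311)) = -34249 - (-22739/(1527*(1/16437)) - 25780*(-1/21311)) = -34249 - (-22739/509/5479 + 25780/21311) = -34249 - (-22739*5479/509 + 25780/21311) = -34249 - (-124586981/509 + 25780/21311) = -34249 - 1*(-2655060030071/10847299) = -34249 + 2655060030071/10847299 = 2283550886620/10847299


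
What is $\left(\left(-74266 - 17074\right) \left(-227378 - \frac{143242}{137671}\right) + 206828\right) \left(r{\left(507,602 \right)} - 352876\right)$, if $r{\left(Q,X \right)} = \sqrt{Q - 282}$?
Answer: $- \frac{1008931982768343470468}{137671} \approx -7.3286 \cdot 10^{15}$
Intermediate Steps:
$r{\left(Q,X \right)} = \sqrt{-282 + Q}$
$\left(\left(-74266 - 17074\right) \left(-227378 - \frac{143242}{137671}\right) + 206828\right) \left(r{\left(507,602 \right)} - 352876\right) = \left(\left(-74266 - 17074\right) \left(-227378 - \frac{143242}{137671}\right) + 206828\right) \left(\sqrt{-282 + 507} - 352876\right) = \left(- 91340 \left(-227378 - \frac{143242}{137671}\right) + 206828\right) \left(\sqrt{225} - 352876\right) = \left(- 91340 \left(-227378 - \frac{143242}{137671}\right) + 206828\right) \left(15 - 352876\right) = \left(\left(-91340\right) \left(- \frac{31303499880}{137671}\right) + 206828\right) \left(-352861\right) = \left(\frac{2859261679039200}{137671} + 206828\right) \left(-352861\right) = \frac{2859290153256788}{137671} \left(-352861\right) = - \frac{1008931982768343470468}{137671}$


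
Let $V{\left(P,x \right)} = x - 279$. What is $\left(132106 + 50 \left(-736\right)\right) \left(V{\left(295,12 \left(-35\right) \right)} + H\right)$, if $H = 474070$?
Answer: $45115096526$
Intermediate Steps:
$V{\left(P,x \right)} = -279 + x$
$\left(132106 + 50 \left(-736\right)\right) \left(V{\left(295,12 \left(-35\right) \right)} + H\right) = \left(132106 + 50 \left(-736\right)\right) \left(\left(-279 + 12 \left(-35\right)\right) + 474070\right) = \left(132106 - 36800\right) \left(\left(-279 - 420\right) + 474070\right) = 95306 \left(-699 + 474070\right) = 95306 \cdot 473371 = 45115096526$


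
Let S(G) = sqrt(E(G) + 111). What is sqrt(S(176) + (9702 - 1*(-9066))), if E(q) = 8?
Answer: sqrt(18768 + sqrt(119)) ≈ 137.04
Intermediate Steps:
S(G) = sqrt(119) (S(G) = sqrt(8 + 111) = sqrt(119))
sqrt(S(176) + (9702 - 1*(-9066))) = sqrt(sqrt(119) + (9702 - 1*(-9066))) = sqrt(sqrt(119) + (9702 + 9066)) = sqrt(sqrt(119) + 18768) = sqrt(18768 + sqrt(119))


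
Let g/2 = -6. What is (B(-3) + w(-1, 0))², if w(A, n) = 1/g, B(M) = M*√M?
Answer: -3887/144 + I*√3/2 ≈ -26.993 + 0.86602*I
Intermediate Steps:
g = -12 (g = 2*(-6) = -12)
B(M) = M^(3/2)
w(A, n) = -1/12 (w(A, n) = 1/(-12) = -1/12)
(B(-3) + w(-1, 0))² = ((-3)^(3/2) - 1/12)² = (-3*I*√3 - 1/12)² = (-1/12 - 3*I*√3)²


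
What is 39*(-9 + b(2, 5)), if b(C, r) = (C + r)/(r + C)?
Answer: -312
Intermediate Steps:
b(C, r) = 1 (b(C, r) = (C + r)/(C + r) = 1)
39*(-9 + b(2, 5)) = 39*(-9 + 1) = 39*(-8) = -312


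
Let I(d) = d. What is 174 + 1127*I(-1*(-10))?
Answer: 11444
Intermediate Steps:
174 + 1127*I(-1*(-10)) = 174 + 1127*(-1*(-10)) = 174 + 1127*10 = 174 + 11270 = 11444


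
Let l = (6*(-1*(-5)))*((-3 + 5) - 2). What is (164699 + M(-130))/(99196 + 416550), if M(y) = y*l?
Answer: 164699/515746 ≈ 0.31934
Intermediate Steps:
l = 0 (l = (6*5)*(2 - 2) = 30*0 = 0)
M(y) = 0 (M(y) = y*0 = 0)
(164699 + M(-130))/(99196 + 416550) = (164699 + 0)/(99196 + 416550) = 164699/515746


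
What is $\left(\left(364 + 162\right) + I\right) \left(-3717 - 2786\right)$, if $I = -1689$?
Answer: $7562989$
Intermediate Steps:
$\left(\left(364 + 162\right) + I\right) \left(-3717 - 2786\right) = \left(\left(364 + 162\right) - 1689\right) \left(-3717 - 2786\right) = \left(526 - 1689\right) \left(-6503\right) = \left(-1163\right) \left(-6503\right) = 7562989$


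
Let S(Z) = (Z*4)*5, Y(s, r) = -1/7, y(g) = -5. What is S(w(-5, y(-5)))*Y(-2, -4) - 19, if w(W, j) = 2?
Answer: -173/7 ≈ -24.714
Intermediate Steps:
Y(s, r) = -⅐ (Y(s, r) = -1*⅐ = -⅐)
S(Z) = 20*Z (S(Z) = (4*Z)*5 = 20*Z)
S(w(-5, y(-5)))*Y(-2, -4) - 19 = (20*2)*(-⅐) - 19 = 40*(-⅐) - 19 = -40/7 - 19 = -173/7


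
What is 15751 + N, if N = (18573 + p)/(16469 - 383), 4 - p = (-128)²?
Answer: 84457593/5362 ≈ 15751.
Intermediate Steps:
p = -16380 (p = 4 - 1*(-128)² = 4 - 1*16384 = 4 - 16384 = -16380)
N = 731/5362 (N = (18573 - 16380)/(16469 - 383) = 2193/16086 = 2193*(1/16086) = 731/5362 ≈ 0.13633)
15751 + N = 15751 + 731/5362 = 84457593/5362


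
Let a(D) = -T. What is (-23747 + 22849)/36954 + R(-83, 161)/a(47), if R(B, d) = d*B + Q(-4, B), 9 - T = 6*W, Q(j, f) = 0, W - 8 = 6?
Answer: -82313942/461925 ≈ -178.20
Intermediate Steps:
W = 14 (W = 8 + 6 = 14)
T = -75 (T = 9 - 6*14 = 9 - 1*84 = 9 - 84 = -75)
R(B, d) = B*d (R(B, d) = d*B + 0 = B*d + 0 = B*d)
a(D) = 75 (a(D) = -1*(-75) = 75)
(-23747 + 22849)/36954 + R(-83, 161)/a(47) = (-23747 + 22849)/36954 - 83*161/75 = -898*1/36954 - 13363*1/75 = -449/18477 - 13363/75 = -82313942/461925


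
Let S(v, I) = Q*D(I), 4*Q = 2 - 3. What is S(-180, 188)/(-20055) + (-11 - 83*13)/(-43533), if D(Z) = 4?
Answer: 1043023/41574015 ≈ 0.025088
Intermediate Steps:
Q = -1/4 (Q = (2 - 3)/4 = (1/4)*(-1) = -1/4 ≈ -0.25000)
S(v, I) = -1 (S(v, I) = -1/4*4 = -1)
S(-180, 188)/(-20055) + (-11 - 83*13)/(-43533) = -1/(-20055) + (-11 - 83*13)/(-43533) = -1*(-1/20055) + (-11 - 1079)*(-1/43533) = 1/20055 - 1090*(-1/43533) = 1/20055 + 1090/43533 = 1043023/41574015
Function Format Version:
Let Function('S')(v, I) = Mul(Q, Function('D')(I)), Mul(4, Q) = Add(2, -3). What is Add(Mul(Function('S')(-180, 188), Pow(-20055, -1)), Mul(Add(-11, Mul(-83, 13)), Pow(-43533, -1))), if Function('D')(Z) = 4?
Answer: Rational(1043023, 41574015) ≈ 0.025088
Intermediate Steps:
Q = Rational(-1, 4) (Q = Mul(Rational(1, 4), Add(2, -3)) = Mul(Rational(1, 4), -1) = Rational(-1, 4) ≈ -0.25000)
Function('S')(v, I) = -1 (Function('S')(v, I) = Mul(Rational(-1, 4), 4) = -1)
Add(Mul(Function('S')(-180, 188), Pow(-20055, -1)), Mul(Add(-11, Mul(-83, 13)), Pow(-43533, -1))) = Add(Mul(-1, Pow(-20055, -1)), Mul(Add(-11, Mul(-83, 13)), Pow(-43533, -1))) = Add(Mul(-1, Rational(-1, 20055)), Mul(Add(-11, -1079), Rational(-1, 43533))) = Add(Rational(1, 20055), Mul(-1090, Rational(-1, 43533))) = Add(Rational(1, 20055), Rational(1090, 43533)) = Rational(1043023, 41574015)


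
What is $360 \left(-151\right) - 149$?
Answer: $-54509$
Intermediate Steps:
$360 \left(-151\right) - 149 = -54360 - 149 = -54509$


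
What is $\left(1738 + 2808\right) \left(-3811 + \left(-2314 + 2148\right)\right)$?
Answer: $-18079442$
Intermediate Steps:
$\left(1738 + 2808\right) \left(-3811 + \left(-2314 + 2148\right)\right) = 4546 \left(-3811 - 166\right) = 4546 \left(-3977\right) = -18079442$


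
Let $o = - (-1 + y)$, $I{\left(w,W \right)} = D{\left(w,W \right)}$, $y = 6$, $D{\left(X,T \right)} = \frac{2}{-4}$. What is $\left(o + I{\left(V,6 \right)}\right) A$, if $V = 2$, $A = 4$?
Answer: $-22$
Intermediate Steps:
$D{\left(X,T \right)} = - \frac{1}{2}$ ($D{\left(X,T \right)} = 2 \left(- \frac{1}{4}\right) = - \frac{1}{2}$)
$I{\left(w,W \right)} = - \frac{1}{2}$
$o = -5$ ($o = - (-1 + 6) = \left(-1\right) 5 = -5$)
$\left(o + I{\left(V,6 \right)}\right) A = \left(-5 - \frac{1}{2}\right) 4 = \left(- \frac{11}{2}\right) 4 = -22$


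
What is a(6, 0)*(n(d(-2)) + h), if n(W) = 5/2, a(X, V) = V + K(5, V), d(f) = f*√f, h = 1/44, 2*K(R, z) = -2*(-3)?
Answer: 333/44 ≈ 7.5682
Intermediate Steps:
K(R, z) = 3 (K(R, z) = (-2*(-3))/2 = (½)*6 = 3)
h = 1/44 ≈ 0.022727
d(f) = f^(3/2)
a(X, V) = 3 + V (a(X, V) = V + 3 = 3 + V)
n(W) = 5/2 (n(W) = 5*(½) = 5/2)
a(6, 0)*(n(d(-2)) + h) = (3 + 0)*(5/2 + 1/44) = 3*(111/44) = 333/44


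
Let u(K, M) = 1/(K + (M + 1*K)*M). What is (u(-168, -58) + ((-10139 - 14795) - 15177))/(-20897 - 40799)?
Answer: 519036339/798346240 ≈ 0.65014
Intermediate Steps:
u(K, M) = 1/(K + M*(K + M)) (u(K, M) = 1/(K + (M + K)*M) = 1/(K + (K + M)*M) = 1/(K + M*(K + M)))
(u(-168, -58) + ((-10139 - 14795) - 15177))/(-20897 - 40799) = (1/(-168 + (-58)² - 168*(-58)) + ((-10139 - 14795) - 15177))/(-20897 - 40799) = (1/(-168 + 3364 + 9744) + (-24934 - 15177))/(-61696) = (1/12940 - 40111)*(-1/61696) = -519036339/12940*(-1/61696) = 519036339/798346240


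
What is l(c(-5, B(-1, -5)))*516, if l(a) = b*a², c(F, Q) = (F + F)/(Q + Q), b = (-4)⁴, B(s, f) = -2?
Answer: 825600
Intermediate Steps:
b = 256
c(F, Q) = F/Q (c(F, Q) = (2*F)/((2*Q)) = (2*F)*(1/(2*Q)) = F/Q)
l(a) = 256*a²
l(c(-5, B(-1, -5)))*516 = (256*(-5/(-2))²)*516 = (256*(-5*(-½))²)*516 = (256*(5/2)²)*516 = (256*(25/4))*516 = 1600*516 = 825600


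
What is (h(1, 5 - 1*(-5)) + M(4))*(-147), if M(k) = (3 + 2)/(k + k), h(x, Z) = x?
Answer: -1911/8 ≈ -238.88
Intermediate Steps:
M(k) = 5/(2*k) (M(k) = 5/((2*k)) = 5*(1/(2*k)) = 5/(2*k))
(h(1, 5 - 1*(-5)) + M(4))*(-147) = (1 + (5/2)/4)*(-147) = (1 + (5/2)*(1/4))*(-147) = (1 + 5/8)*(-147) = (13/8)*(-147) = -1911/8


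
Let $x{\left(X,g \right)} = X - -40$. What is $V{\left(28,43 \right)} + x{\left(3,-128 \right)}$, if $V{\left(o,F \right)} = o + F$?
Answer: $114$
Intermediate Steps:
$V{\left(o,F \right)} = F + o$
$x{\left(X,g \right)} = 40 + X$ ($x{\left(X,g \right)} = X + 40 = 40 + X$)
$V{\left(28,43 \right)} + x{\left(3,-128 \right)} = \left(43 + 28\right) + \left(40 + 3\right) = 71 + 43 = 114$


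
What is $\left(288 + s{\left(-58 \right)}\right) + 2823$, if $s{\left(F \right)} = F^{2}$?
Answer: $6475$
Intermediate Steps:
$\left(288 + s{\left(-58 \right)}\right) + 2823 = \left(288 + \left(-58\right)^{2}\right) + 2823 = \left(288 + 3364\right) + 2823 = 3652 + 2823 = 6475$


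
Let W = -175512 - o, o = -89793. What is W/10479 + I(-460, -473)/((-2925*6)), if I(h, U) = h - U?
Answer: -38577043/4715550 ≈ -8.1808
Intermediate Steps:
W = -85719 (W = -175512 - 1*(-89793) = -175512 + 89793 = -85719)
W/10479 + I(-460, -473)/((-2925*6)) = -85719/10479 + (-460 - 1*(-473))/((-2925*6)) = -85719*1/10479 + (-460 + 473)/(-17550) = -28573/3493 + 13*(-1/17550) = -28573/3493 - 1/1350 = -38577043/4715550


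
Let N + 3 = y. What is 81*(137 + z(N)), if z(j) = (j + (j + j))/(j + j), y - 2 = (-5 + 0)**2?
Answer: 22437/2 ≈ 11219.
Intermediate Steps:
y = 27 (y = 2 + (-5 + 0)**2 = 2 + (-5)**2 = 2 + 25 = 27)
N = 24 (N = -3 + 27 = 24)
z(j) = 3/2 (z(j) = (j + 2*j)/((2*j)) = (3*j)*(1/(2*j)) = 3/2)
81*(137 + z(N)) = 81*(137 + 3/2) = 81*(277/2) = 22437/2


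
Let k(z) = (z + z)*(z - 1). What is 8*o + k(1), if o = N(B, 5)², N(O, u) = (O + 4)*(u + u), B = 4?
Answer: 51200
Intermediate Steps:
k(z) = 2*z*(-1 + z) (k(z) = (2*z)*(-1 + z) = 2*z*(-1 + z))
N(O, u) = 2*u*(4 + O) (N(O, u) = (4 + O)*(2*u) = 2*u*(4 + O))
o = 6400 (o = (2*5*(4 + 4))² = (2*5*8)² = 80² = 6400)
8*o + k(1) = 8*6400 + 2*1*(-1 + 1) = 51200 + 2*1*0 = 51200 + 0 = 51200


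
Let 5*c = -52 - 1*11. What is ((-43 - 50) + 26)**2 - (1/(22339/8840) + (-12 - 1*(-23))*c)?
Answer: 516835582/111695 ≈ 4627.2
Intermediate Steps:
c = -63/5 (c = (-52 - 1*11)/5 = (-52 - 11)/5 = (1/5)*(-63) = -63/5 ≈ -12.600)
((-43 - 50) + 26)**2 - (1/(22339/8840) + (-12 - 1*(-23))*c) = ((-43 - 50) + 26)**2 - (1/(22339/8840) + (-12 - 1*(-23))*(-63/5)) = (-93 + 26)**2 - (1/(22339*(1/8840)) + (-12 + 23)*(-63/5)) = (-67)**2 - (1/(22339/8840) + 11*(-63/5)) = 4489 - (8840/22339 - 693/5) = 4489 - 1*(-15436727/111695) = 4489 + 15436727/111695 = 516835582/111695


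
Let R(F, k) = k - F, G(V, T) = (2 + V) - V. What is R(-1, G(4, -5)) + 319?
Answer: 322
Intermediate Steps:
G(V, T) = 2
R(-1, G(4, -5)) + 319 = (2 - 1*(-1)) + 319 = (2 + 1) + 319 = 3 + 319 = 322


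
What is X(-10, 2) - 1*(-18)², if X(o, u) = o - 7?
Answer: -341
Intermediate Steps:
X(o, u) = -7 + o
X(-10, 2) - 1*(-18)² = (-7 - 10) - 1*(-18)² = -17 - 1*324 = -17 - 324 = -341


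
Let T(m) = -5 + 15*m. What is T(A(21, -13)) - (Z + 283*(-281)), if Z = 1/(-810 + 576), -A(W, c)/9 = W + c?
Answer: 18354493/234 ≈ 78438.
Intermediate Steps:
A(W, c) = -9*W - 9*c (A(W, c) = -9*(W + c) = -9*W - 9*c)
Z = -1/234 (Z = 1/(-234) = -1/234 ≈ -0.0042735)
T(A(21, -13)) - (Z + 283*(-281)) = (-5 + 15*(-9*21 - 9*(-13))) - (-1/234 + 283*(-281)) = (-5 + 15*(-189 + 117)) - (-1/234 - 79523) = (-5 + 15*(-72)) - 1*(-18608383/234) = (-5 - 1080) + 18608383/234 = -1085 + 18608383/234 = 18354493/234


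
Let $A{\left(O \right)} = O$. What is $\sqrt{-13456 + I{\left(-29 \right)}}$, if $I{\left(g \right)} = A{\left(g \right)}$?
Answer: $i \sqrt{13485} \approx 116.12 i$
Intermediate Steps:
$I{\left(g \right)} = g$
$\sqrt{-13456 + I{\left(-29 \right)}} = \sqrt{-13456 - 29} = \sqrt{-13485} = i \sqrt{13485}$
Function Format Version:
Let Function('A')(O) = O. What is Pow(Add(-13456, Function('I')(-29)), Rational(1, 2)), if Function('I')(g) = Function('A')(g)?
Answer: Mul(I, Pow(13485, Rational(1, 2))) ≈ Mul(116.12, I)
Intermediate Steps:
Function('I')(g) = g
Pow(Add(-13456, Function('I')(-29)), Rational(1, 2)) = Pow(Add(-13456, -29), Rational(1, 2)) = Pow(-13485, Rational(1, 2)) = Mul(I, Pow(13485, Rational(1, 2)))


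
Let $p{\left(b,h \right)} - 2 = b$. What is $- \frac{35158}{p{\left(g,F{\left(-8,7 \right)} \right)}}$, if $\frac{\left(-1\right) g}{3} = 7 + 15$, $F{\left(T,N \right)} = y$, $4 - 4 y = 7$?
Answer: $\frac{17579}{32} \approx 549.34$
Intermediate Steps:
$y = - \frac{3}{4}$ ($y = 1 - \frac{7}{4} = - \frac{3}{4} \approx -0.75$)
$F{\left(T,N \right)} = - \frac{3}{4}$
$g = -66$ ($g = - 3 \left(7 + 15\right) = \left(-3\right) 22 = -66$)
$p{\left(b,h \right)} = 2 + b$
$- \frac{35158}{p{\left(g,F{\left(-8,7 \right)} \right)}} = - \frac{35158}{2 - 66} = - \frac{35158}{-64} = \left(-35158\right) \left(- \frac{1}{64}\right) = \frac{17579}{32}$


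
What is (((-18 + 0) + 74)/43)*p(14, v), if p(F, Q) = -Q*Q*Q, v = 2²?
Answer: -3584/43 ≈ -83.349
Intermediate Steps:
v = 4
p(F, Q) = -Q³ (p(F, Q) = -Q²*Q = -Q³)
(((-18 + 0) + 74)/43)*p(14, v) = (((-18 + 0) + 74)/43)*(-1*4³) = ((-18 + 74)*(1/43))*(-1*64) = (56*(1/43))*(-64) = (56/43)*(-64) = -3584/43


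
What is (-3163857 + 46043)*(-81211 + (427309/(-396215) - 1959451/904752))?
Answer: 45385056369703309503391/179238156840 ≈ 2.5321e+11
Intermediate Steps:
(-3163857 + 46043)*(-81211 + (427309/(-396215) - 1959451/904752)) = -3117814*(-81211 + (427309*(-1/396215) - 1959451*1/904752)) = -3117814*(-81211 + (-427309/396215 - 1959451/904752)) = -3117814*(-81211 - 1162972550333/358476313680) = -3117814*(-29113382882816813/358476313680) = 45385056369703309503391/179238156840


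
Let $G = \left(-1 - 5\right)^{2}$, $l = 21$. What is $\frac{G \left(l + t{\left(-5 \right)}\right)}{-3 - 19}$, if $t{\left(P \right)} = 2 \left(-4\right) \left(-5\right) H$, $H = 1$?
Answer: $- \frac{1098}{11} \approx -99.818$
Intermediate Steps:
$G = 36$ ($G = \left(-6\right)^{2} = 36$)
$t{\left(P \right)} = 40$ ($t{\left(P \right)} = 2 \left(-4\right) \left(-5\right) 1 = \left(-8\right) \left(-5\right) 1 = 40 \cdot 1 = 40$)
$\frac{G \left(l + t{\left(-5 \right)}\right)}{-3 - 19} = \frac{36 \left(21 + 40\right)}{-3 - 19} = \frac{36 \cdot 61}{-22} = \left(- \frac{1}{22}\right) 2196 = - \frac{1098}{11}$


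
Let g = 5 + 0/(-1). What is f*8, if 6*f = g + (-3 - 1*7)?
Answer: -20/3 ≈ -6.6667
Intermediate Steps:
g = 5 (g = 5 - 1*0 = 5 + 0 = 5)
f = -⅚ (f = (5 + (-3 - 1*7))/6 = (5 + (-3 - 7))/6 = (5 - 10)/6 = (⅙)*(-5) = -⅚ ≈ -0.83333)
f*8 = -⅚*8 = -20/3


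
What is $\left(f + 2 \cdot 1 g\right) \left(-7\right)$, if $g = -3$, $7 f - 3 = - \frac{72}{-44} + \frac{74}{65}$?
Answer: $\frac{25901}{715} \approx 36.225$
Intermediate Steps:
$f = \frac{4129}{5005}$ ($f = \frac{3}{7} + \frac{- \frac{72}{-44} + \frac{74}{65}}{7} = \frac{3}{7} + \frac{\left(-72\right) \left(- \frac{1}{44}\right) + 74 \cdot \frac{1}{65}}{7} = \frac{3}{7} + \frac{\frac{18}{11} + \frac{74}{65}}{7} = \frac{3}{7} + \frac{1}{7} \cdot \frac{1984}{715} = \frac{3}{7} + \frac{1984}{5005} = \frac{4129}{5005} \approx 0.82498$)
$\left(f + 2 \cdot 1 g\right) \left(-7\right) = \left(\frac{4129}{5005} + 2 \cdot 1 \left(-3\right)\right) \left(-7\right) = \left(\frac{4129}{5005} + 2 \left(-3\right)\right) \left(-7\right) = \left(\frac{4129}{5005} - 6\right) \left(-7\right) = \left(- \frac{25901}{5005}\right) \left(-7\right) = \frac{25901}{715}$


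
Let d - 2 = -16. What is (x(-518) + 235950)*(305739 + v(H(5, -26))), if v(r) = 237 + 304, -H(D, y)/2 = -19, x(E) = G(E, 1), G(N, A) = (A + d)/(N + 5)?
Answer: 1951202891560/27 ≈ 7.2267e+10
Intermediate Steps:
d = -14 (d = 2 - 16 = -14)
G(N, A) = (-14 + A)/(5 + N) (G(N, A) = (A - 14)/(N + 5) = (-14 + A)/(5 + N))
x(E) = -13/(5 + E) (x(E) = (-14 + 1)/(5 + E) = -13/(5 + E))
H(D, y) = 38 (H(D, y) = -2*(-19) = 38)
v(r) = 541
(x(-518) + 235950)*(305739 + v(H(5, -26))) = (-13/(5 - 518) + 235950)*(305739 + 541) = (-13/(-513) + 235950)*306280 = (-13*(-1/513) + 235950)*306280 = (13/513 + 235950)*306280 = (121042363/513)*306280 = 1951202891560/27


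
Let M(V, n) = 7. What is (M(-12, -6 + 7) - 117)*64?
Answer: -7040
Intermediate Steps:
(M(-12, -6 + 7) - 117)*64 = (7 - 117)*64 = -110*64 = -7040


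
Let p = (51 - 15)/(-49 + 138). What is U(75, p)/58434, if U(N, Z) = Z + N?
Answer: 2237/1733542 ≈ 0.0012904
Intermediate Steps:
p = 36/89 ≈ 0.40449
U(N, Z) = N + Z
U(75, p)/58434 = (75 + 36/89)/58434 = (6711/89)*(1/58434) = 2237/1733542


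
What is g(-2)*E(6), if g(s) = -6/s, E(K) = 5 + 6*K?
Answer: 123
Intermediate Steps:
g(-2)*E(6) = (-6/(-2))*(5 + 6*6) = (-6*(-½))*(5 + 36) = 3*41 = 123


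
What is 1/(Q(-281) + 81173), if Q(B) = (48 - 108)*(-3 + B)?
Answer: 1/98213 ≈ 1.0182e-5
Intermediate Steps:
Q(B) = 180 - 60*B (Q(B) = -60*(-3 + B) = 180 - 60*B)
1/(Q(-281) + 81173) = 1/((180 - 60*(-281)) + 81173) = 1/((180 + 16860) + 81173) = 1/(17040 + 81173) = 1/98213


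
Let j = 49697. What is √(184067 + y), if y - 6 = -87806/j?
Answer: 5*√18184704958531/49697 ≈ 429.04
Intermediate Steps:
y = 210376/49697 (y = 6 - 87806/49697 = 210376/49697 ≈ 4.2332)
√(184067 + y) = √(184067 + 210376/49697) = √(9147788075/49697) = 5*√18184704958531/49697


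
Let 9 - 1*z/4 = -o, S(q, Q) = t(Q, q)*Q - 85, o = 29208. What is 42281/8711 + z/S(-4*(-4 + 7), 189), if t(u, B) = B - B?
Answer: -1014443263/740435 ≈ -1370.1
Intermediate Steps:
t(u, B) = 0
S(q, Q) = -85 (S(q, Q) = 0*Q - 85 = 0 - 85 = -85)
z = 116868 (z = 36 - (-4)*29208 = 36 - 4*(-29208) = 36 + 116832 = 116868)
42281/8711 + z/S(-4*(-4 + 7), 189) = 42281/8711 + 116868/(-85) = 42281*(1/8711) + 116868*(-1/85) = 42281/8711 - 116868/85 = -1014443263/740435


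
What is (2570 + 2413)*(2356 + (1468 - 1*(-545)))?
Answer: 21770727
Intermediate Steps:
(2570 + 2413)*(2356 + (1468 - 1*(-545))) = 4983*(2356 + (1468 + 545)) = 4983*(2356 + 2013) = 4983*4369 = 21770727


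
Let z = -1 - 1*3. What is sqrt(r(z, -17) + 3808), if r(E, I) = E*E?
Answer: 4*sqrt(239) ≈ 61.839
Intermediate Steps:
z = -4 (z = -1 - 3 = -4)
r(E, I) = E**2
sqrt(r(z, -17) + 3808) = sqrt((-4)**2 + 3808) = sqrt(16 + 3808) = sqrt(3824) = 4*sqrt(239)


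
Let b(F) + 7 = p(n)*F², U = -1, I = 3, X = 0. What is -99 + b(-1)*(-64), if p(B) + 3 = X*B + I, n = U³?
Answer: 349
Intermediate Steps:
n = -1 (n = (-1)³ = -1)
p(B) = 0 (p(B) = -3 + (0*B + 3) = -3 + (0 + 3) = -3 + 3 = 0)
b(F) = -7 (b(F) = -7 + 0*F² = -7 + 0 = -7)
-99 + b(-1)*(-64) = -99 - 7*(-64) = -99 + 448 = 349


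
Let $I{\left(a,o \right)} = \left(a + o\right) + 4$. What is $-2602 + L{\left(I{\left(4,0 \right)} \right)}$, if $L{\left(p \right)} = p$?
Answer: $-2594$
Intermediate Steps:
$I{\left(a,o \right)} = 4 + a + o$
$-2602 + L{\left(I{\left(4,0 \right)} \right)} = -2602 + \left(4 + 4 + 0\right) = -2602 + 8 = -2594$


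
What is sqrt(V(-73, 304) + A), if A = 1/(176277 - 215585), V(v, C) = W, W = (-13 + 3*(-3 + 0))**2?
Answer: sqrt(186959372717)/19654 ≈ 22.000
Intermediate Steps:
W = 484 (W = (-13 + 3*(-3))**2 = (-13 - 9)**2 = (-22)**2 = 484)
V(v, C) = 484
A = -1/39308 (A = 1/(-39308) = -1/39308 ≈ -2.5440e-5)
sqrt(V(-73, 304) + A) = sqrt(484 - 1/39308) = sqrt(19025071/39308) = sqrt(186959372717)/19654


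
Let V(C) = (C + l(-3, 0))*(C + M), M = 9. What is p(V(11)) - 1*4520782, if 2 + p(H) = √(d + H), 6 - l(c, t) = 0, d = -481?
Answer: -4520784 + I*√141 ≈ -4.5208e+6 + 11.874*I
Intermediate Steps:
l(c, t) = 6 (l(c, t) = 6 - 1*0 = 6 + 0 = 6)
V(C) = (6 + C)*(9 + C) (V(C) = (C + 6)*(C + 9) = (6 + C)*(9 + C))
p(H) = -2 + √(-481 + H)
p(V(11)) - 1*4520782 = (-2 + √(-481 + (54 + 11² + 15*11))) - 1*4520782 = (-2 + √(-481 + (54 + 121 + 165))) - 4520782 = (-2 + √(-481 + 340)) - 4520782 = (-2 + √(-141)) - 4520782 = (-2 + I*√141) - 4520782 = -4520784 + I*√141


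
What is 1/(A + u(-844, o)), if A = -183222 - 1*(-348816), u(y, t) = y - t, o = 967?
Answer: 1/163783 ≈ 6.1056e-6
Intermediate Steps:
A = 165594 (A = -183222 + 348816 = 165594)
1/(A + u(-844, o)) = 1/(165594 + (-844 - 1*967)) = 1/(165594 + (-844 - 967)) = 1/(165594 - 1811) = 1/163783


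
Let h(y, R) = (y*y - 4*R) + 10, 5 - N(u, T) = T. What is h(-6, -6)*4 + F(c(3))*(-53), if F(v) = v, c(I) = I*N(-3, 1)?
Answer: -356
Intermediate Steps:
N(u, T) = 5 - T
c(I) = 4*I (c(I) = I*(5 - 1*1) = I*(5 - 1) = I*4 = 4*I)
h(y, R) = 10 + y² - 4*R (h(y, R) = (y² - 4*R) + 10 = 10 + y² - 4*R)
h(-6, -6)*4 + F(c(3))*(-53) = (10 + (-6)² - 4*(-6))*4 + (4*3)*(-53) = (10 + 36 + 24)*4 + 12*(-53) = 70*4 - 636 = 280 - 636 = -356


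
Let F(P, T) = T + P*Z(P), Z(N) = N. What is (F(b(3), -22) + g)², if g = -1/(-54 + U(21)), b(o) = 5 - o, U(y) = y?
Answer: 351649/1089 ≈ 322.91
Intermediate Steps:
F(P, T) = T + P² (F(P, T) = T + P*P = T + P²)
g = 1/33 (g = -1/(-54 + 21) = -1/(-33) = -1*(-1/33) = 1/33 ≈ 0.030303)
(F(b(3), -22) + g)² = ((-22 + (5 - 1*3)²) + 1/33)² = ((-22 + (5 - 3)²) + 1/33)² = ((-22 + 2²) + 1/33)² = ((-22 + 4) + 1/33)² = (-18 + 1/33)² = (-593/33)² = 351649/1089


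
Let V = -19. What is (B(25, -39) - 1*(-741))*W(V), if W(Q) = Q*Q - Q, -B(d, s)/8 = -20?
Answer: 342380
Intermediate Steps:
B(d, s) = 160 (B(d, s) = -8*(-20) = 160)
W(Q) = Q² - Q
(B(25, -39) - 1*(-741))*W(V) = (160 - 1*(-741))*(-19*(-1 - 19)) = (160 + 741)*(-19*(-20)) = 901*380 = 342380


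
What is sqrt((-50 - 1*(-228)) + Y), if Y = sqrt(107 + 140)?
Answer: sqrt(178 + sqrt(247)) ≈ 13.918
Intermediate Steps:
Y = sqrt(247) ≈ 15.716
sqrt((-50 - 1*(-228)) + Y) = sqrt((-50 - 1*(-228)) + sqrt(247)) = sqrt((-50 + 228) + sqrt(247)) = sqrt(178 + sqrt(247))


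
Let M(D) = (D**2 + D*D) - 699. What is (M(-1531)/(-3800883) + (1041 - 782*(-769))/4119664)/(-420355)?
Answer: 3404027146951/1316414056139503152 ≈ 2.5858e-6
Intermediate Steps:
M(D) = -699 + 2*D**2 (M(D) = (D**2 + D**2) - 699 = 2*D**2 - 699 = -699 + 2*D**2)
(M(-1531)/(-3800883) + (1041 - 782*(-769))/4119664)/(-420355) = ((-699 + 2*(-1531)**2)/(-3800883) + (1041 - 782*(-769))/4119664)/(-420355) = ((-699 + 2*2343961)*(-1/3800883) + (1041 + 601358)*(1/4119664))*(-1/420355) = ((-699 + 4687922)*(-1/3800883) + 602399*(1/4119664))*(-1/420355) = (4687223*(-1/3800883) + 602399/4119664)*(-1/420355) = (-4687223/3800883 + 602399/4119664)*(-1/420355) = -17020135734755/15658360863312*(-1/420355) = 3404027146951/1316414056139503152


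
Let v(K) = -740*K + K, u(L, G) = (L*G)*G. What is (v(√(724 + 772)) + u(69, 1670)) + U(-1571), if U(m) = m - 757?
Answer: 192431772 - 1478*√374 ≈ 1.9240e+8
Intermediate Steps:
u(L, G) = L*G² (u(L, G) = (G*L)*G = L*G²)
v(K) = -739*K
U(m) = -757 + m
(v(√(724 + 772)) + u(69, 1670)) + U(-1571) = (-739*√(724 + 772) + 69*1670²) + (-757 - 1571) = (-1478*√374 + 69*2788900) - 2328 = (-1478*√374 + 192434100) - 2328 = (192434100 - 1478*√374) - 2328 = 192431772 - 1478*√374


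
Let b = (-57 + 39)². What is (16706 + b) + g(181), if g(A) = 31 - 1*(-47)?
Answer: 17108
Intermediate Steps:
g(A) = 78 (g(A) = 31 + 47 = 78)
b = 324 (b = (-18)² = 324)
(16706 + b) + g(181) = (16706 + 324) + 78 = 17030 + 78 = 17108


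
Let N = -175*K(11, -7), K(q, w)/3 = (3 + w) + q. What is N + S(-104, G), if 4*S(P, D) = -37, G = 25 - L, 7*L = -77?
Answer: -14737/4 ≈ -3684.3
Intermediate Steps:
L = -11 (L = (⅐)*(-77) = -11)
K(q, w) = 9 + 3*q + 3*w (K(q, w) = 3*((3 + w) + q) = 3*(3 + q + w) = 9 + 3*q + 3*w)
G = 36 (G = 25 - 1*(-11) = 25 + 11 = 36)
S(P, D) = -37/4 (S(P, D) = (¼)*(-37) = -37/4)
N = -3675 (N = -175*(9 + 3*11 + 3*(-7)) = -175*(9 + 33 - 21) = -175*21 = -3675)
N + S(-104, G) = -3675 - 37/4 = -14737/4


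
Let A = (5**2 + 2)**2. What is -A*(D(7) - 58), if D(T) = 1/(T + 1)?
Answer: 337527/8 ≈ 42191.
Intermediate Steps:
A = 729 (A = (25 + 2)**2 = 27**2 = 729)
D(T) = 1/(1 + T)
-A*(D(7) - 58) = -729*(1/(1 + 7) - 58) = -729*(1/8 - 58) = -729*(-463)/8 = -1*(-337527/8) = 337527/8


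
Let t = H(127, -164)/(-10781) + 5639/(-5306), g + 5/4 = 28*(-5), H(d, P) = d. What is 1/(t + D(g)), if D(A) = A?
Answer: -114407972/16283061887 ≈ -0.0070262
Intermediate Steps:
g = -565/4 (g = -5/4 + 28*(-5) = -5/4 - 140 = -565/4 ≈ -141.25)
t = -61467921/57203986 (t = 127/(-10781) + 5639/(-5306) = 127*(-1/10781) + 5639*(-1/5306) = -127/10781 - 5639/5306 = -61467921/57203986 ≈ -1.0745)
1/(t + D(g)) = 1/(-61467921/57203986 - 565/4) = 1/(-16283061887/114407972) = -114407972/16283061887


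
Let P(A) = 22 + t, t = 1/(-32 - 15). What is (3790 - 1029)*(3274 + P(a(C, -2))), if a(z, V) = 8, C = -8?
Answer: 427709271/47 ≈ 9.1002e+6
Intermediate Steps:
t = -1/47 (t = 1/(-47) = -1/47 ≈ -0.021277)
P(A) = 1033/47 (P(A) = 22 - 1/47 = 1033/47)
(3790 - 1029)*(3274 + P(a(C, -2))) = (3790 - 1029)*(3274 + 1033/47) = 2761*(154911/47) = 427709271/47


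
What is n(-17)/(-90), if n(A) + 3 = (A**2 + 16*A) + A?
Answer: 1/30 ≈ 0.033333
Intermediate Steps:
n(A) = -3 + A**2 + 17*A (n(A) = -3 + ((A**2 + 16*A) + A) = -3 + (A**2 + 17*A) = -3 + A**2 + 17*A)
n(-17)/(-90) = (-3 + (-17)**2 + 17*(-17))/(-90) = (-3 + 289 - 289)*(-1/90) = -3*(-1/90) = 1/30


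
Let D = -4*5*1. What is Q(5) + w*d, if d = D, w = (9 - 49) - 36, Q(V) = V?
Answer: 1525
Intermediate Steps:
D = -20 (D = -20*1 = -20)
w = -76 (w = -40 - 36 = -76)
d = -20
Q(5) + w*d = 5 - 76*(-20) = 5 + 1520 = 1525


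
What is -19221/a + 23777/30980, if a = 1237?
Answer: -566054431/38322260 ≈ -14.771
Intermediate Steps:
-19221/a + 23777/30980 = -19221/1237 + 23777/30980 = -566054431/38322260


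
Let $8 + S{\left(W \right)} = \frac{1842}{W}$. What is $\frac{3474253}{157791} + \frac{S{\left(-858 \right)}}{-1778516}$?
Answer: $\frac{883599309397105}{40130635996308} \approx 22.018$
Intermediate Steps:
$S{\left(W \right)} = -8 + \frac{1842}{W}$
$\frac{3474253}{157791} + \frac{S{\left(-858 \right)}}{-1778516} = \frac{3474253}{157791} + \frac{-8 + \frac{1842}{-858}}{-1778516} = 3474253 \cdot \frac{1}{157791} + \left(-8 + 1842 \left(- \frac{1}{858}\right)\right) \left(- \frac{1}{1778516}\right) = \frac{3474253}{157791} + \left(-8 - \frac{307}{143}\right) \left(- \frac{1}{1778516}\right) = \frac{3474253}{157791} - - \frac{1451}{254327788} = \frac{3474253}{157791} + \frac{1451}{254327788} = \frac{883599309397105}{40130635996308}$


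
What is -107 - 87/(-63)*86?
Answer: 247/21 ≈ 11.762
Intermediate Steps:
-107 - 87/(-63)*86 = -107 - 87*(-1/63)*86 = -107 + (29/21)*86 = -107 + 2494/21 = 247/21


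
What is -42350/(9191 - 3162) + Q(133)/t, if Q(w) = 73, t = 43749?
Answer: -1852330033/263762721 ≈ -7.0227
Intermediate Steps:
-42350/(9191 - 3162) + Q(133)/t = -42350/(9191 - 3162) + 73/43749 = -42350/6029 + 73*(1/43749) = -42350*1/6029 + 73/43749 = -42350/6029 + 73/43749 = -1852330033/263762721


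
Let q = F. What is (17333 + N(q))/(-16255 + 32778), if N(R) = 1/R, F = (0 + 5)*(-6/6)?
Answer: 86664/82615 ≈ 1.0490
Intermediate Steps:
F = -5 (F = 5*(-6*⅙) = 5*(-1) = -5)
q = -5
(17333 + N(q))/(-16255 + 32778) = (17333 + 1/(-5))/(-16255 + 32778) = (17333 - ⅕)/16523 = (86664/5)*(1/16523) = 86664/82615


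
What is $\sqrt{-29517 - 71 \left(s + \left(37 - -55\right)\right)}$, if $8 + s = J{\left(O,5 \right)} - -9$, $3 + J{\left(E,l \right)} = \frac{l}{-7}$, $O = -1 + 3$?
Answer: $\frac{i \sqrt{1756958}}{7} \approx 189.36 i$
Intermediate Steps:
$O = 2$
$J{\left(E,l \right)} = -3 - \frac{l}{7}$ ($J{\left(E,l \right)} = -3 + \frac{l}{-7} = -3 + l \left(- \frac{1}{7}\right) = -3 - \frac{l}{7}$)
$s = - \frac{19}{7}$ ($s = -8 - - \frac{37}{7} = -8 + \left(\left(-3 - \frac{5}{7}\right) + 9\right) = -8 + \left(- \frac{26}{7} + 9\right) = -8 + \frac{37}{7} = - \frac{19}{7} \approx -2.7143$)
$\sqrt{-29517 - 71 \left(s + \left(37 - -55\right)\right)} = \sqrt{-29517 - 71 \left(- \frac{19}{7} + \left(37 - -55\right)\right)} = \sqrt{-29517 - 71 \left(- \frac{19}{7} + \left(37 + 55\right)\right)} = \sqrt{-29517 - 71 \left(- \frac{19}{7} + 92\right)} = \sqrt{-29517 - \frac{44375}{7}} = \sqrt{- \frac{250994}{7}} = \frac{i \sqrt{1756958}}{7}$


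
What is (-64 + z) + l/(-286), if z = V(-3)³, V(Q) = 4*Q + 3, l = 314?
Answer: -113556/143 ≈ -794.10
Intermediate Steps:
V(Q) = 3 + 4*Q
z = -729 (z = (3 + 4*(-3))³ = (3 - 12)³ = (-9)³ = -729)
(-64 + z) + l/(-286) = (-64 - 729) + 314/(-286) = -793 + 314*(-1/286) = -793 - 157/143 = -113556/143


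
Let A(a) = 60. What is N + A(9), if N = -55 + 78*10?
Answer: 785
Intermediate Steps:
N = 725 (N = -55 + 780 = 725)
N + A(9) = 725 + 60 = 785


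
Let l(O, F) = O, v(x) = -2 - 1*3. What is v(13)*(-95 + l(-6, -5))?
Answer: 505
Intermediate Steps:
v(x) = -5 (v(x) = -2 - 3 = -5)
v(13)*(-95 + l(-6, -5)) = -5*(-95 - 6) = -5*(-101) = 505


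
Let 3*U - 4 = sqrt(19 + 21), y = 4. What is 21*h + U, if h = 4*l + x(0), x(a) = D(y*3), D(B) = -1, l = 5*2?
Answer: 2461/3 + 2*sqrt(10)/3 ≈ 822.44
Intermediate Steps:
l = 10
U = 4/3 + 2*sqrt(10)/3 (U = 4/3 + sqrt(19 + 21)/3 = 4/3 + sqrt(40)/3 = 4/3 + (2*sqrt(10))/3 = 4/3 + 2*sqrt(10)/3 ≈ 3.4415)
x(a) = -1
h = 39 (h = 4*10 - 1 = 40 - 1 = 39)
21*h + U = 21*39 + (4/3 + 2*sqrt(10)/3) = 819 + (4/3 + 2*sqrt(10)/3) = 2461/3 + 2*sqrt(10)/3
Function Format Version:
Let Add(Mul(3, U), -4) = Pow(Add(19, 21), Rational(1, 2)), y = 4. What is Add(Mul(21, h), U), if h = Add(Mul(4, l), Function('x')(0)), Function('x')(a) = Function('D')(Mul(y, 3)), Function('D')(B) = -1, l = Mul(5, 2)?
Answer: Add(Rational(2461, 3), Mul(Rational(2, 3), Pow(10, Rational(1, 2)))) ≈ 822.44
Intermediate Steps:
l = 10
U = Add(Rational(4, 3), Mul(Rational(2, 3), Pow(10, Rational(1, 2)))) (U = Add(Rational(4, 3), Mul(Rational(1, 3), Pow(Add(19, 21), Rational(1, 2)))) = Add(Rational(4, 3), Mul(Rational(1, 3), Pow(40, Rational(1, 2)))) = Add(Rational(4, 3), Mul(Rational(1, 3), Mul(2, Pow(10, Rational(1, 2))))) = Add(Rational(4, 3), Mul(Rational(2, 3), Pow(10, Rational(1, 2)))) ≈ 3.4415)
Function('x')(a) = -1
h = 39 (h = Add(Mul(4, 10), -1) = Add(40, -1) = 39)
Add(Mul(21, h), U) = Add(Mul(21, 39), Add(Rational(4, 3), Mul(Rational(2, 3), Pow(10, Rational(1, 2))))) = Add(819, Add(Rational(4, 3), Mul(Rational(2, 3), Pow(10, Rational(1, 2))))) = Add(Rational(2461, 3), Mul(Rational(2, 3), Pow(10, Rational(1, 2))))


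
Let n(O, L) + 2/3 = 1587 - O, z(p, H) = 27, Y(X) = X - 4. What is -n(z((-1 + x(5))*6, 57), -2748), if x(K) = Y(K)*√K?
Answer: -4678/3 ≈ -1559.3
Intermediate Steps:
Y(X) = -4 + X
x(K) = √K*(-4 + K) (x(K) = (-4 + K)*√K = √K*(-4 + K))
n(O, L) = 4759/3 - O (n(O, L) = -⅔ + (1587 - O) = 4759/3 - O)
-n(z((-1 + x(5))*6, 57), -2748) = -(4759/3 - 1*27) = -(4759/3 - 27) = -1*4678/3 = -4678/3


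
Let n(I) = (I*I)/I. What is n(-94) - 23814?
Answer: -23908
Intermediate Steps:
n(I) = I (n(I) = I**2/I = I)
n(-94) - 23814 = -94 - 23814 = -23908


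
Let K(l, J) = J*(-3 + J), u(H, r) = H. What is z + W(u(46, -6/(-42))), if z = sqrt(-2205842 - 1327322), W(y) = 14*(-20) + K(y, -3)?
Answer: -262 + 2*I*sqrt(883291) ≈ -262.0 + 1879.7*I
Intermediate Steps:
W(y) = -262 (W(y) = 14*(-20) - 3*(-3 - 3) = -280 - 3*(-6) = -280 + 18 = -262)
z = 2*I*sqrt(883291) (z = sqrt(-3533164) = 2*I*sqrt(883291) ≈ 1879.7*I)
z + W(u(46, -6/(-42))) = 2*I*sqrt(883291) - 262 = -262 + 2*I*sqrt(883291)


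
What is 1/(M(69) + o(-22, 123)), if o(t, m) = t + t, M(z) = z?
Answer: 1/25 ≈ 0.040000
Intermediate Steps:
o(t, m) = 2*t
1/(M(69) + o(-22, 123)) = 1/(69 + 2*(-22)) = 1/(69 - 44) = 1/25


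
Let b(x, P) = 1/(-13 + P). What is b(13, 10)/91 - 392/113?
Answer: -107129/30849 ≈ -3.4727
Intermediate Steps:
b(13, 10)/91 - 392/113 = 1/((-13 + 10)*91) - 392/113 = (1/91)/(-3) - 392*1/113 = -⅓*1/91 - 392/113 = -1/273 - 392/113 = -107129/30849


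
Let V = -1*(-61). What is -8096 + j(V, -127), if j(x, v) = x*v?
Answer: -15843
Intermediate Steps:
V = 61
j(x, v) = v*x
-8096 + j(V, -127) = -8096 - 127*61 = -8096 - 7747 = -15843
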